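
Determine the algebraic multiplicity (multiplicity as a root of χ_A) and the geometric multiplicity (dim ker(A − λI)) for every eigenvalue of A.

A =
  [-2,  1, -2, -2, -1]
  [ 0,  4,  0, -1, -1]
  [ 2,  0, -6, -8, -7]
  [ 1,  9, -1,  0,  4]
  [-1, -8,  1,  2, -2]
λ = -4: alg = 3, geom = 1; λ = 3: alg = 2, geom = 1

Step 1 — factor the characteristic polynomial to read off the algebraic multiplicities:
  χ_A(x) = (x - 3)^2*(x + 4)^3

Step 2 — compute geometric multiplicities via the rank-nullity identity g(λ) = n − rank(A − λI):
  rank(A − (-4)·I) = 4, so dim ker(A − (-4)·I) = n − 4 = 1
  rank(A − (3)·I) = 4, so dim ker(A − (3)·I) = n − 4 = 1

Summary:
  λ = -4: algebraic multiplicity = 3, geometric multiplicity = 1
  λ = 3: algebraic multiplicity = 2, geometric multiplicity = 1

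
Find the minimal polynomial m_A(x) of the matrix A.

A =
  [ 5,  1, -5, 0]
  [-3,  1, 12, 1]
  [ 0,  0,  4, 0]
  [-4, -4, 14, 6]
x^3 - 12*x^2 + 48*x - 64

The characteristic polynomial is χ_A(x) = (x - 4)^4, so the eigenvalues are known. The minimal polynomial is
  m_A(x) = Π_λ (x − λ)^{k_λ}
where k_λ is the size of the *largest* Jordan block for λ (equivalently, the smallest k with (A − λI)^k v = 0 for every generalised eigenvector v of λ).

  λ = 4: largest Jordan block has size 3, contributing (x − 4)^3

So m_A(x) = (x - 4)^3 = x^3 - 12*x^2 + 48*x - 64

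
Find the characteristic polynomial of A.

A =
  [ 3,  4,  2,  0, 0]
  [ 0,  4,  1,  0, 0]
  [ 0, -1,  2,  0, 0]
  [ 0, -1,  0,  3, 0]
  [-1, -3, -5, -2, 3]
x^5 - 15*x^4 + 90*x^3 - 270*x^2 + 405*x - 243

Expanding det(x·I − A) (e.g. by cofactor expansion or by noting that A is similar to its Jordan form J, which has the same characteristic polynomial as A) gives
  χ_A(x) = x^5 - 15*x^4 + 90*x^3 - 270*x^2 + 405*x - 243
which factors as (x - 3)^5. The eigenvalues (with algebraic multiplicities) are λ = 3 with multiplicity 5.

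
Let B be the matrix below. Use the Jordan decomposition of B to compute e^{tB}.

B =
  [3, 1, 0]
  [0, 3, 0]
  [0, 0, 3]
e^{tB} =
  [exp(3*t), t*exp(3*t), 0]
  [0, exp(3*t), 0]
  [0, 0, exp(3*t)]

Strategy: write B = P · J · P⁻¹ where J is a Jordan canonical form, so e^{tB} = P · e^{tJ} · P⁻¹, and e^{tJ} can be computed block-by-block.

B has Jordan form
J =
  [3, 1, 0]
  [0, 3, 0]
  [0, 0, 3]
(up to reordering of blocks).

Per-block formulas:
  For a 1×1 block at λ = 3: exp(t · [3]) = [e^(3t)].
  For a 2×2 Jordan block J_2(3): exp(t · J_2(3)) = e^(3t)·(I + t·N), where N is the 2×2 nilpotent shift.

After assembling e^{tJ} and conjugating by P, we get:

e^{tB} =
  [exp(3*t), t*exp(3*t), 0]
  [0, exp(3*t), 0]
  [0, 0, exp(3*t)]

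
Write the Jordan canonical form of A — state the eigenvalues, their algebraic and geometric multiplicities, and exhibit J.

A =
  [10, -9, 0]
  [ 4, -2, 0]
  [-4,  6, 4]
J_2(4) ⊕ J_1(4)

The characteristic polynomial is
  det(x·I − A) = x^3 - 12*x^2 + 48*x - 64 = (x - 4)^3

Eigenvalues and multiplicities (the geometric multiplicity of λ is n − rank(A − λI), which equals the number of Jordan blocks for λ):
  λ = 4: algebraic multiplicity = 3, geometric multiplicity = 2

Determining the block sizes for each eigenvalue:
  λ = 4: 2 blocks summing to 3 forces exactly one block of size 2 and the rest size 1 → block sizes [2, 1]

Assembling the blocks gives a Jordan form
J =
  [4, 1, 0]
  [0, 4, 0]
  [0, 0, 4]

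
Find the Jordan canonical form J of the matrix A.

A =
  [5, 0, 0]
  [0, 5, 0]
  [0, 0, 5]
J_1(5) ⊕ J_1(5) ⊕ J_1(5)

The characteristic polynomial is
  det(x·I − A) = x^3 - 15*x^2 + 75*x - 125 = (x - 5)^3

Eigenvalues and multiplicities (the geometric multiplicity of λ is n − rank(A − λI), which equals the number of Jordan blocks for λ):
  λ = 5: algebraic multiplicity = 3, geometric multiplicity = 3

Determining the block sizes for each eigenvalue:
  λ = 5: gm = am = 3, so every block has size 1 → block sizes [1, 1, 1]

Assembling the blocks gives a Jordan form
J =
  [5, 0, 0]
  [0, 5, 0]
  [0, 0, 5]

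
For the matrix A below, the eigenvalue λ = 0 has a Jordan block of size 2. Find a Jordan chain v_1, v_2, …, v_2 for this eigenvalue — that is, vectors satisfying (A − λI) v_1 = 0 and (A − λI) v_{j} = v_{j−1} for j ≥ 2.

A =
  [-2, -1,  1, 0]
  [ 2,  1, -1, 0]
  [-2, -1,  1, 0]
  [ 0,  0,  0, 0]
A Jordan chain for λ = 0 of length 2:
v_1 = (-2, 2, -2, 0)ᵀ
v_2 = (1, 0, 0, 0)ᵀ

Let N = A − (0)·I. We want v_2 with N^2 v_2 = 0 but N^1 v_2 ≠ 0; then v_{j-1} := N · v_j for j = 2, …, 2.

Pick v_2 = (1, 0, 0, 0)ᵀ.
Then v_1 = N · v_2 = (-2, 2, -2, 0)ᵀ.

Sanity check: (A − (0)·I) v_1 = (0, 0, 0, 0)ᵀ = 0. ✓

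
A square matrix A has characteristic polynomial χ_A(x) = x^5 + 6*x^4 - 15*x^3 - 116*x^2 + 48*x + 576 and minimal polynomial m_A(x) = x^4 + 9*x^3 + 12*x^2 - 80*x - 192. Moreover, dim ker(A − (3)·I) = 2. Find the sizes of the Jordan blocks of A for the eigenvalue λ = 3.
Block sizes for λ = 3: [1, 1]

Step 1 — from the characteristic polynomial, algebraic multiplicity of λ = 3 is 2. From dim ker(A − (3)·I) = 2, there are exactly 2 Jordan blocks for λ = 3.
Step 2 — from the minimal polynomial, the factor (x − 3) tells us the largest block for λ = 3 has size 1.
Step 3 — with total size 2, 2 blocks, and largest block 1, the block sizes (in nonincreasing order) are [1, 1].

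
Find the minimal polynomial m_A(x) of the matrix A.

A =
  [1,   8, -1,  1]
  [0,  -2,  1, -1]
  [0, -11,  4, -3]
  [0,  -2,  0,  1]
x^3 - 3*x^2 + 3*x - 1

The characteristic polynomial is χ_A(x) = (x - 1)^4, so the eigenvalues are known. The minimal polynomial is
  m_A(x) = Π_λ (x − λ)^{k_λ}
where k_λ is the size of the *largest* Jordan block for λ (equivalently, the smallest k with (A − λI)^k v = 0 for every generalised eigenvector v of λ).

  λ = 1: largest Jordan block has size 3, contributing (x − 1)^3

So m_A(x) = (x - 1)^3 = x^3 - 3*x^2 + 3*x - 1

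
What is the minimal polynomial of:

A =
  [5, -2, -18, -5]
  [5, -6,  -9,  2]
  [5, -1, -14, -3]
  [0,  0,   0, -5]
x^2 + 10*x + 25

The characteristic polynomial is χ_A(x) = (x + 5)^4, so the eigenvalues are known. The minimal polynomial is
  m_A(x) = Π_λ (x − λ)^{k_λ}
where k_λ is the size of the *largest* Jordan block for λ (equivalently, the smallest k with (A − λI)^k v = 0 for every generalised eigenvector v of λ).

  λ = -5: largest Jordan block has size 2, contributing (x + 5)^2

So m_A(x) = (x + 5)^2 = x^2 + 10*x + 25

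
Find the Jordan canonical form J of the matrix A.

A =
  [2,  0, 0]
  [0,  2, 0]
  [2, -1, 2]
J_2(2) ⊕ J_1(2)

The characteristic polynomial is
  det(x·I − A) = x^3 - 6*x^2 + 12*x - 8 = (x - 2)^3

Eigenvalues and multiplicities (the geometric multiplicity of λ is n − rank(A − λI), which equals the number of Jordan blocks for λ):
  λ = 2: algebraic multiplicity = 3, geometric multiplicity = 2

Determining the block sizes for each eigenvalue:
  λ = 2: 2 blocks summing to 3 forces exactly one block of size 2 and the rest size 1 → block sizes [2, 1]

Assembling the blocks gives a Jordan form
J =
  [2, 1, 0]
  [0, 2, 0]
  [0, 0, 2]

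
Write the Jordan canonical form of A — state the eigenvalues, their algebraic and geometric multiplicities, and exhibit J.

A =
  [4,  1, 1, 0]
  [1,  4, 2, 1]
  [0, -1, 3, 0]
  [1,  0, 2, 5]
J_3(4) ⊕ J_1(4)

The characteristic polynomial is
  det(x·I − A) = x^4 - 16*x^3 + 96*x^2 - 256*x + 256 = (x - 4)^4

Eigenvalues and multiplicities (the geometric multiplicity of λ is n − rank(A − λI), which equals the number of Jordan blocks for λ):
  λ = 4: algebraic multiplicity = 4, geometric multiplicity = 2

Determining the block sizes for each eigenvalue:
  λ = 4: with am = 4 and gm = 2, the partition is not yet determined (e.g. several partitions of 4 into 2 parts exist). Let N = A − (4)·I. Computing rank(N^1) = 2, rank(N^2) = 1, rank(N^3) = 0; the number of blocks of size ≥ j is rank(N^{j−1}) − rank(N^j), giving [2, 1, 1]. So we have 1 block(s) of size 3, 1 block(s) of size 1 → block sizes [3, 1]

Assembling the blocks gives a Jordan form
J =
  [4, 1, 0, 0]
  [0, 4, 1, 0]
  [0, 0, 4, 0]
  [0, 0, 0, 4]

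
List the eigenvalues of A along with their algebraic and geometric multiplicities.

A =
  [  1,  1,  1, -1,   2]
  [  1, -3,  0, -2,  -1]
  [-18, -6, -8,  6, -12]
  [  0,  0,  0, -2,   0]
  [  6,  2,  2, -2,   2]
λ = -2: alg = 5, geom = 3

Step 1 — factor the characteristic polynomial to read off the algebraic multiplicities:
  χ_A(x) = (x + 2)^5

Step 2 — compute geometric multiplicities via the rank-nullity identity g(λ) = n − rank(A − λI):
  rank(A − (-2)·I) = 2, so dim ker(A − (-2)·I) = n − 2 = 3

Summary:
  λ = -2: algebraic multiplicity = 5, geometric multiplicity = 3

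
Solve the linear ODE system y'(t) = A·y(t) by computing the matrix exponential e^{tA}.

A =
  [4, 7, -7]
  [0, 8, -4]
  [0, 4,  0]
e^{tA} =
  [exp(4*t), 7*t*exp(4*t), -7*t*exp(4*t)]
  [0, 4*t*exp(4*t) + exp(4*t), -4*t*exp(4*t)]
  [0, 4*t*exp(4*t), -4*t*exp(4*t) + exp(4*t)]

Strategy: write A = P · J · P⁻¹ where J is a Jordan canonical form, so e^{tA} = P · e^{tJ} · P⁻¹, and e^{tJ} can be computed block-by-block.

A has Jordan form
J =
  [4, 1, 0]
  [0, 4, 0]
  [0, 0, 4]
(up to reordering of blocks).

Per-block formulas:
  For a 1×1 block at λ = 4: exp(t · [4]) = [e^(4t)].
  For a 2×2 Jordan block J_2(4): exp(t · J_2(4)) = e^(4t)·(I + t·N), where N is the 2×2 nilpotent shift.

After assembling e^{tJ} and conjugating by P, we get:

e^{tA} =
  [exp(4*t), 7*t*exp(4*t), -7*t*exp(4*t)]
  [0, 4*t*exp(4*t) + exp(4*t), -4*t*exp(4*t)]
  [0, 4*t*exp(4*t), -4*t*exp(4*t) + exp(4*t)]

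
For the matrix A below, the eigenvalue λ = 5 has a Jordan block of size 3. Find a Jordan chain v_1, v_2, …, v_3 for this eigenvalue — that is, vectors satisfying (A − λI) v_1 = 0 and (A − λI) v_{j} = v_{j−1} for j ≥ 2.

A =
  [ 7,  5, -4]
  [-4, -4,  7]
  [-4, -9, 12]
A Jordan chain for λ = 5 of length 3:
v_1 = (1, -2, -2)ᵀ
v_2 = (5, -9, -9)ᵀ
v_3 = (0, 1, 0)ᵀ

Let N = A − (5)·I. We want v_3 with N^3 v_3 = 0 but N^2 v_3 ≠ 0; then v_{j-1} := N · v_j for j = 3, …, 2.

Pick v_3 = (0, 1, 0)ᵀ.
Then v_2 = N · v_3 = (5, -9, -9)ᵀ.
Then v_1 = N · v_2 = (1, -2, -2)ᵀ.

Sanity check: (A − (5)·I) v_1 = (0, 0, 0)ᵀ = 0. ✓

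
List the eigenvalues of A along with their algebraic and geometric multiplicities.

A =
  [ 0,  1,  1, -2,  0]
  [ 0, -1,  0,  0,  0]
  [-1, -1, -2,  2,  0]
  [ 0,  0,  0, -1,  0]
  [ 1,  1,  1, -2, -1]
λ = -1: alg = 5, geom = 4

Step 1 — factor the characteristic polynomial to read off the algebraic multiplicities:
  χ_A(x) = (x + 1)^5

Step 2 — compute geometric multiplicities via the rank-nullity identity g(λ) = n − rank(A − λI):
  rank(A − (-1)·I) = 1, so dim ker(A − (-1)·I) = n − 1 = 4

Summary:
  λ = -1: algebraic multiplicity = 5, geometric multiplicity = 4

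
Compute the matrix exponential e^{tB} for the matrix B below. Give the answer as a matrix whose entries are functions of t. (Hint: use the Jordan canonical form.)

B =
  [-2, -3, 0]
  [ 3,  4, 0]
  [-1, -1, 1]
e^{tB} =
  [-3*t*exp(t) + exp(t), -3*t*exp(t), 0]
  [3*t*exp(t), 3*t*exp(t) + exp(t), 0]
  [-t*exp(t), -t*exp(t), exp(t)]

Strategy: write B = P · J · P⁻¹ where J is a Jordan canonical form, so e^{tB} = P · e^{tJ} · P⁻¹, and e^{tJ} can be computed block-by-block.

B has Jordan form
J =
  [1, 1, 0]
  [0, 1, 0]
  [0, 0, 1]
(up to reordering of blocks).

Per-block formulas:
  For a 1×1 block at λ = 1: exp(t · [1]) = [e^(1t)].
  For a 2×2 Jordan block J_2(1): exp(t · J_2(1)) = e^(1t)·(I + t·N), where N is the 2×2 nilpotent shift.

After assembling e^{tJ} and conjugating by P, we get:

e^{tB} =
  [-3*t*exp(t) + exp(t), -3*t*exp(t), 0]
  [3*t*exp(t), 3*t*exp(t) + exp(t), 0]
  [-t*exp(t), -t*exp(t), exp(t)]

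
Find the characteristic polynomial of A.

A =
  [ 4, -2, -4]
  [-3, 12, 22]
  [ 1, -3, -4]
x^3 - 12*x^2 + 48*x - 64

Expanding det(x·I − A) (e.g. by cofactor expansion or by noting that A is similar to its Jordan form J, which has the same characteristic polynomial as A) gives
  χ_A(x) = x^3 - 12*x^2 + 48*x - 64
which factors as (x - 4)^3. The eigenvalues (with algebraic multiplicities) are λ = 4 with multiplicity 3.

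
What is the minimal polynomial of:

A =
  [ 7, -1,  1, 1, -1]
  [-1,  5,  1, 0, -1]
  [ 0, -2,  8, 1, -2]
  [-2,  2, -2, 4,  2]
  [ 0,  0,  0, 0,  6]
x^2 - 12*x + 36

The characteristic polynomial is χ_A(x) = (x - 6)^5, so the eigenvalues are known. The minimal polynomial is
  m_A(x) = Π_λ (x − λ)^{k_λ}
where k_λ is the size of the *largest* Jordan block for λ (equivalently, the smallest k with (A − λI)^k v = 0 for every generalised eigenvector v of λ).

  λ = 6: largest Jordan block has size 2, contributing (x − 6)^2

So m_A(x) = (x - 6)^2 = x^2 - 12*x + 36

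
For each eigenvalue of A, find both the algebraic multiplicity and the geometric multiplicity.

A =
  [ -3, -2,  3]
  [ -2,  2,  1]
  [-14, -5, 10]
λ = 3: alg = 3, geom = 1

Step 1 — factor the characteristic polynomial to read off the algebraic multiplicities:
  χ_A(x) = (x - 3)^3

Step 2 — compute geometric multiplicities via the rank-nullity identity g(λ) = n − rank(A − λI):
  rank(A − (3)·I) = 2, so dim ker(A − (3)·I) = n − 2 = 1

Summary:
  λ = 3: algebraic multiplicity = 3, geometric multiplicity = 1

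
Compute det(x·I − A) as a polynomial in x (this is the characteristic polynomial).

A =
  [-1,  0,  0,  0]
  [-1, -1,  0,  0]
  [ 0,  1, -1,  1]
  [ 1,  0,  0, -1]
x^4 + 4*x^3 + 6*x^2 + 4*x + 1

Expanding det(x·I − A) (e.g. by cofactor expansion or by noting that A is similar to its Jordan form J, which has the same characteristic polynomial as A) gives
  χ_A(x) = x^4 + 4*x^3 + 6*x^2 + 4*x + 1
which factors as (x + 1)^4. The eigenvalues (with algebraic multiplicities) are λ = -1 with multiplicity 4.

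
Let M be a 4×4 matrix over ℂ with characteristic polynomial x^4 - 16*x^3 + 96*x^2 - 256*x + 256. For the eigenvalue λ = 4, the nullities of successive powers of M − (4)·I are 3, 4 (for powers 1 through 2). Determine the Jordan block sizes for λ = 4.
Block sizes for λ = 4: [2, 1, 1]

From the dimensions of kernels of powers, the number of Jordan blocks of size at least j is d_j − d_{j−1} where d_j = dim ker(N^j) (with d_0 = 0). Computing the differences gives [3, 1].
The number of blocks of size exactly k is (#blocks of size ≥ k) − (#blocks of size ≥ k + 1), so the partition is: 2 block(s) of size 1, 1 block(s) of size 2.
In nonincreasing order the block sizes are [2, 1, 1].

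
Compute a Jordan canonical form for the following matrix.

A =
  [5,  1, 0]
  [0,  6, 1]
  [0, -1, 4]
J_3(5)

The characteristic polynomial is
  det(x·I − A) = x^3 - 15*x^2 + 75*x - 125 = (x - 5)^3

Eigenvalues and multiplicities (the geometric multiplicity of λ is n − rank(A − λI), which equals the number of Jordan blocks for λ):
  λ = 5: algebraic multiplicity = 3, geometric multiplicity = 1

Determining the block sizes for each eigenvalue:
  λ = 5: one block (gm = 1), so the single block has size am = 3 → block sizes [3]

Assembling the blocks gives a Jordan form
J =
  [5, 1, 0]
  [0, 5, 1]
  [0, 0, 5]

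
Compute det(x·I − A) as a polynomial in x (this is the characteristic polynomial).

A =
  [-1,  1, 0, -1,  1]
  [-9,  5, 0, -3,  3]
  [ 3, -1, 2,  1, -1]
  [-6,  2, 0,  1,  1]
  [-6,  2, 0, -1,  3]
x^5 - 10*x^4 + 40*x^3 - 80*x^2 + 80*x - 32

Expanding det(x·I − A) (e.g. by cofactor expansion or by noting that A is similar to its Jordan form J, which has the same characteristic polynomial as A) gives
  χ_A(x) = x^5 - 10*x^4 + 40*x^3 - 80*x^2 + 80*x - 32
which factors as (x - 2)^5. The eigenvalues (with algebraic multiplicities) are λ = 2 with multiplicity 5.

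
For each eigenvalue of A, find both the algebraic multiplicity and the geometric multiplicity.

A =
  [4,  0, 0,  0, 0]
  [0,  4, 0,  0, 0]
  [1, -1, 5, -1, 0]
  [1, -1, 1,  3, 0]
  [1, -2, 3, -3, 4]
λ = 4: alg = 5, geom = 3

Step 1 — factor the characteristic polynomial to read off the algebraic multiplicities:
  χ_A(x) = (x - 4)^5

Step 2 — compute geometric multiplicities via the rank-nullity identity g(λ) = n − rank(A − λI):
  rank(A − (4)·I) = 2, so dim ker(A − (4)·I) = n − 2 = 3

Summary:
  λ = 4: algebraic multiplicity = 5, geometric multiplicity = 3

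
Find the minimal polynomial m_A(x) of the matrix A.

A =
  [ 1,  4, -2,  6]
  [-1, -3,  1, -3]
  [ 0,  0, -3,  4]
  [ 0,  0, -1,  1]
x^3 + 3*x^2 + 3*x + 1

The characteristic polynomial is χ_A(x) = (x + 1)^4, so the eigenvalues are known. The minimal polynomial is
  m_A(x) = Π_λ (x − λ)^{k_λ}
where k_λ is the size of the *largest* Jordan block for λ (equivalently, the smallest k with (A − λI)^k v = 0 for every generalised eigenvector v of λ).

  λ = -1: largest Jordan block has size 3, contributing (x + 1)^3

So m_A(x) = (x + 1)^3 = x^3 + 3*x^2 + 3*x + 1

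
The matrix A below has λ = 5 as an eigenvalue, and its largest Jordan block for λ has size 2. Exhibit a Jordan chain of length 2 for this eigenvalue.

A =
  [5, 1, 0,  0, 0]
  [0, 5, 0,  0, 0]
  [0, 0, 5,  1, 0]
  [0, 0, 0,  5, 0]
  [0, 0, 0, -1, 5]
A Jordan chain for λ = 5 of length 2:
v_1 = (1, 0, 0, 0, 0)ᵀ
v_2 = (0, 1, 0, 0, 0)ᵀ

Let N = A − (5)·I. We want v_2 with N^2 v_2 = 0 but N^1 v_2 ≠ 0; then v_{j-1} := N · v_j for j = 2, …, 2.

Pick v_2 = (0, 1, 0, 0, 0)ᵀ.
Then v_1 = N · v_2 = (1, 0, 0, 0, 0)ᵀ.

Sanity check: (A − (5)·I) v_1 = (0, 0, 0, 0, 0)ᵀ = 0. ✓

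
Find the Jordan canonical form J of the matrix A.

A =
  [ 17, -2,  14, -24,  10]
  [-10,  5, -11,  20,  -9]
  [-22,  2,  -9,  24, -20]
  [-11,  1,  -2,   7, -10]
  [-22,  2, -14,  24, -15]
J_1(-5) ⊕ J_1(-5) ⊕ J_3(5)

The characteristic polynomial is
  det(x·I − A) = x^5 - 5*x^4 - 50*x^3 + 250*x^2 + 625*x - 3125 = (x - 5)^3*(x + 5)^2

Eigenvalues and multiplicities (the geometric multiplicity of λ is n − rank(A − λI), which equals the number of Jordan blocks for λ):
  λ = -5: algebraic multiplicity = 2, geometric multiplicity = 2
  λ = 5: algebraic multiplicity = 3, geometric multiplicity = 1

Determining the block sizes for each eigenvalue:
  λ = -5: gm = am = 2, so every block has size 1 → block sizes [1, 1]
  λ = 5: one block (gm = 1), so the single block has size am = 3 → block sizes [3]

Assembling the blocks gives a Jordan form
J =
  [-5,  0, 0, 0, 0]
  [ 0, -5, 0, 0, 0]
  [ 0,  0, 5, 1, 0]
  [ 0,  0, 0, 5, 1]
  [ 0,  0, 0, 0, 5]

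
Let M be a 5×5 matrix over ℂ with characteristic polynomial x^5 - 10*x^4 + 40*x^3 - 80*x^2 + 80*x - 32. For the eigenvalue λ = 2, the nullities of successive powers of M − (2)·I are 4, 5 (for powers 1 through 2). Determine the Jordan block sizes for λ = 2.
Block sizes for λ = 2: [2, 1, 1, 1]

From the dimensions of kernels of powers, the number of Jordan blocks of size at least j is d_j − d_{j−1} where d_j = dim ker(N^j) (with d_0 = 0). Computing the differences gives [4, 1].
The number of blocks of size exactly k is (#blocks of size ≥ k) − (#blocks of size ≥ k + 1), so the partition is: 3 block(s) of size 1, 1 block(s) of size 2.
In nonincreasing order the block sizes are [2, 1, 1, 1].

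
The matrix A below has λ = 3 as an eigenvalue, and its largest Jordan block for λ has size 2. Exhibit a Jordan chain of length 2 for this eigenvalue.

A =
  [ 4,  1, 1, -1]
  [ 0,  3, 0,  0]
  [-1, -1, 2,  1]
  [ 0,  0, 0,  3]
A Jordan chain for λ = 3 of length 2:
v_1 = (1, 0, -1, 0)ᵀ
v_2 = (1, 0, 0, 0)ᵀ

Let N = A − (3)·I. We want v_2 with N^2 v_2 = 0 but N^1 v_2 ≠ 0; then v_{j-1} := N · v_j for j = 2, …, 2.

Pick v_2 = (1, 0, 0, 0)ᵀ.
Then v_1 = N · v_2 = (1, 0, -1, 0)ᵀ.

Sanity check: (A − (3)·I) v_1 = (0, 0, 0, 0)ᵀ = 0. ✓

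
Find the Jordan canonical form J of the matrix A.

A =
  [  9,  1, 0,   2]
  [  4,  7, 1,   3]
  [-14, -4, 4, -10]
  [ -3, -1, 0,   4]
J_3(6) ⊕ J_1(6)

The characteristic polynomial is
  det(x·I − A) = x^4 - 24*x^3 + 216*x^2 - 864*x + 1296 = (x - 6)^4

Eigenvalues and multiplicities (the geometric multiplicity of λ is n − rank(A − λI), which equals the number of Jordan blocks for λ):
  λ = 6: algebraic multiplicity = 4, geometric multiplicity = 2

Determining the block sizes for each eigenvalue:
  λ = 6: with am = 4 and gm = 2, the partition is not yet determined (e.g. several partitions of 4 into 2 parts exist). Let N = A − (6)·I. Computing rank(N^1) = 2, rank(N^2) = 1, rank(N^3) = 0; the number of blocks of size ≥ j is rank(N^{j−1}) − rank(N^j), giving [2, 1, 1]. So we have 1 block(s) of size 3, 1 block(s) of size 1 → block sizes [3, 1]

Assembling the blocks gives a Jordan form
J =
  [6, 1, 0, 0]
  [0, 6, 1, 0]
  [0, 0, 6, 0]
  [0, 0, 0, 6]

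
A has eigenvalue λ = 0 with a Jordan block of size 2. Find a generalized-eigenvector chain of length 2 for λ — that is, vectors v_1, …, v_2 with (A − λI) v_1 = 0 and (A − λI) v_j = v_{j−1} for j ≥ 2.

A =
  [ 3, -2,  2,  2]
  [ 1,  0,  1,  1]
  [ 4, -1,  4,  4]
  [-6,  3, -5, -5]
A Jordan chain for λ = 0 of length 2:
v_1 = (0, 0, -1, 1)ᵀ
v_2 = (2, 1, -2, 0)ᵀ

Let N = A − (0)·I. We want v_2 with N^2 v_2 = 0 but N^1 v_2 ≠ 0; then v_{j-1} := N · v_j for j = 2, …, 2.

Pick v_2 = (2, 1, -2, 0)ᵀ.
Then v_1 = N · v_2 = (0, 0, -1, 1)ᵀ.

Sanity check: (A − (0)·I) v_1 = (0, 0, 0, 0)ᵀ = 0. ✓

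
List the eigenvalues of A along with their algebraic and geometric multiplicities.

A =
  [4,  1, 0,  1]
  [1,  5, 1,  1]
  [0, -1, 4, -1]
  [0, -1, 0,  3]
λ = 4: alg = 4, geom = 2

Step 1 — factor the characteristic polynomial to read off the algebraic multiplicities:
  χ_A(x) = (x - 4)^4

Step 2 — compute geometric multiplicities via the rank-nullity identity g(λ) = n − rank(A − λI):
  rank(A − (4)·I) = 2, so dim ker(A − (4)·I) = n − 2 = 2

Summary:
  λ = 4: algebraic multiplicity = 4, geometric multiplicity = 2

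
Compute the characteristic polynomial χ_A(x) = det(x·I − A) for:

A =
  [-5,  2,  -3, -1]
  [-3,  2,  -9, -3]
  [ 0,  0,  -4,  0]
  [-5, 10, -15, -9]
x^4 + 16*x^3 + 96*x^2 + 256*x + 256

Expanding det(x·I − A) (e.g. by cofactor expansion or by noting that A is similar to its Jordan form J, which has the same characteristic polynomial as A) gives
  χ_A(x) = x^4 + 16*x^3 + 96*x^2 + 256*x + 256
which factors as (x + 4)^4. The eigenvalues (with algebraic multiplicities) are λ = -4 with multiplicity 4.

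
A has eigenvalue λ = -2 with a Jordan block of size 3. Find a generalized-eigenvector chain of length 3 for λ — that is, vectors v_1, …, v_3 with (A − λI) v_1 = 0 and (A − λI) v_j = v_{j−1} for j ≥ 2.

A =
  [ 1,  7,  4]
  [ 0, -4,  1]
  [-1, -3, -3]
A Jordan chain for λ = -2 of length 3:
v_1 = (5, -1, -2)ᵀ
v_2 = (3, 0, -1)ᵀ
v_3 = (1, 0, 0)ᵀ

Let N = A − (-2)·I. We want v_3 with N^3 v_3 = 0 but N^2 v_3 ≠ 0; then v_{j-1} := N · v_j for j = 3, …, 2.

Pick v_3 = (1, 0, 0)ᵀ.
Then v_2 = N · v_3 = (3, 0, -1)ᵀ.
Then v_1 = N · v_2 = (5, -1, -2)ᵀ.

Sanity check: (A − (-2)·I) v_1 = (0, 0, 0)ᵀ = 0. ✓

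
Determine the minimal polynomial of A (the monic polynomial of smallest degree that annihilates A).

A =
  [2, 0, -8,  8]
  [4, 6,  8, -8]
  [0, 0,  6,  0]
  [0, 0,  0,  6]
x^2 - 8*x + 12

The characteristic polynomial is χ_A(x) = (x - 6)^3*(x - 2), so the eigenvalues are known. The minimal polynomial is
  m_A(x) = Π_λ (x − λ)^{k_λ}
where k_λ is the size of the *largest* Jordan block for λ (equivalently, the smallest k with (A − λI)^k v = 0 for every generalised eigenvector v of λ).

  λ = 2: largest Jordan block has size 1, contributing (x − 2)
  λ = 6: largest Jordan block has size 1, contributing (x − 6)

So m_A(x) = (x - 6)*(x - 2) = x^2 - 8*x + 12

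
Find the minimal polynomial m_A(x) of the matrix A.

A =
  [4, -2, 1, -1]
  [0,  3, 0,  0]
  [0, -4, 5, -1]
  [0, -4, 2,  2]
x^2 - 7*x + 12

The characteristic polynomial is χ_A(x) = (x - 4)^2*(x - 3)^2, so the eigenvalues are known. The minimal polynomial is
  m_A(x) = Π_λ (x − λ)^{k_λ}
where k_λ is the size of the *largest* Jordan block for λ (equivalently, the smallest k with (A − λI)^k v = 0 for every generalised eigenvector v of λ).

  λ = 3: largest Jordan block has size 1, contributing (x − 3)
  λ = 4: largest Jordan block has size 1, contributing (x − 4)

So m_A(x) = (x - 4)*(x - 3) = x^2 - 7*x + 12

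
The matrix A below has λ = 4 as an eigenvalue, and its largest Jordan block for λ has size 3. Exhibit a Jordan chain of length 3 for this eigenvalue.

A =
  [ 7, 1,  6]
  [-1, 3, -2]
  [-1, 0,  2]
A Jordan chain for λ = 4 of length 3:
v_1 = (2, 0, -1)ᵀ
v_2 = (3, -1, -1)ᵀ
v_3 = (1, 0, 0)ᵀ

Let N = A − (4)·I. We want v_3 with N^3 v_3 = 0 but N^2 v_3 ≠ 0; then v_{j-1} := N · v_j for j = 3, …, 2.

Pick v_3 = (1, 0, 0)ᵀ.
Then v_2 = N · v_3 = (3, -1, -1)ᵀ.
Then v_1 = N · v_2 = (2, 0, -1)ᵀ.

Sanity check: (A − (4)·I) v_1 = (0, 0, 0)ᵀ = 0. ✓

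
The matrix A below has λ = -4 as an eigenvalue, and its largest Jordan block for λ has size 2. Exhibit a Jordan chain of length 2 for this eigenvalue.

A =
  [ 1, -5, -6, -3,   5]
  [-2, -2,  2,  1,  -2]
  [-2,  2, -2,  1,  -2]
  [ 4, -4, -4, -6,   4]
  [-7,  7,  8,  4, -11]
A Jordan chain for λ = -4 of length 2:
v_1 = (5, -2, -2, 4, -7)ᵀ
v_2 = (1, 0, 0, 0, 0)ᵀ

Let N = A − (-4)·I. We want v_2 with N^2 v_2 = 0 but N^1 v_2 ≠ 0; then v_{j-1} := N · v_j for j = 2, …, 2.

Pick v_2 = (1, 0, 0, 0, 0)ᵀ.
Then v_1 = N · v_2 = (5, -2, -2, 4, -7)ᵀ.

Sanity check: (A − (-4)·I) v_1 = (0, 0, 0, 0, 0)ᵀ = 0. ✓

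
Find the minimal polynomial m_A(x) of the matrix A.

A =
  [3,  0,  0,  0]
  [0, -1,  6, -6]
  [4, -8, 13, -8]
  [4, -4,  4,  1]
x^2 - 8*x + 15

The characteristic polynomial is χ_A(x) = (x - 5)^2*(x - 3)^2, so the eigenvalues are known. The minimal polynomial is
  m_A(x) = Π_λ (x − λ)^{k_λ}
where k_λ is the size of the *largest* Jordan block for λ (equivalently, the smallest k with (A − λI)^k v = 0 for every generalised eigenvector v of λ).

  λ = 3: largest Jordan block has size 1, contributing (x − 3)
  λ = 5: largest Jordan block has size 1, contributing (x − 5)

So m_A(x) = (x - 5)*(x - 3) = x^2 - 8*x + 15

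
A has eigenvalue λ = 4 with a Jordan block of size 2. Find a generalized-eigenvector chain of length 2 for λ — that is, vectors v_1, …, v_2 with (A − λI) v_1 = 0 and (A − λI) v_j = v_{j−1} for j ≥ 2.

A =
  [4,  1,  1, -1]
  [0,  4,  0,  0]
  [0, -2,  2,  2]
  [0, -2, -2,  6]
A Jordan chain for λ = 4 of length 2:
v_1 = (1, 0, -2, -2)ᵀ
v_2 = (0, 1, 0, 0)ᵀ

Let N = A − (4)·I. We want v_2 with N^2 v_2 = 0 but N^1 v_2 ≠ 0; then v_{j-1} := N · v_j for j = 2, …, 2.

Pick v_2 = (0, 1, 0, 0)ᵀ.
Then v_1 = N · v_2 = (1, 0, -2, -2)ᵀ.

Sanity check: (A − (4)·I) v_1 = (0, 0, 0, 0)ᵀ = 0. ✓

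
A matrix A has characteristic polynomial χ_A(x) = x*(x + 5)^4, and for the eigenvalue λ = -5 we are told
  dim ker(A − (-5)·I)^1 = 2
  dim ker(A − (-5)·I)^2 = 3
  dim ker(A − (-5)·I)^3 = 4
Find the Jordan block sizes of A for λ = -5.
Block sizes for λ = -5: [3, 1]

From the dimensions of kernels of powers, the number of Jordan blocks of size at least j is d_j − d_{j−1} where d_j = dim ker(N^j) (with d_0 = 0). Computing the differences gives [2, 1, 1].
The number of blocks of size exactly k is (#blocks of size ≥ k) − (#blocks of size ≥ k + 1), so the partition is: 1 block(s) of size 1, 1 block(s) of size 3.
In nonincreasing order the block sizes are [3, 1].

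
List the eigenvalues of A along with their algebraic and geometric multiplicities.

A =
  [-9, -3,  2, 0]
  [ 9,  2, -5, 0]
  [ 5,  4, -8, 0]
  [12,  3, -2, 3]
λ = -5: alg = 3, geom = 1; λ = 3: alg = 1, geom = 1

Step 1 — factor the characteristic polynomial to read off the algebraic multiplicities:
  χ_A(x) = (x - 3)*(x + 5)^3

Step 2 — compute geometric multiplicities via the rank-nullity identity g(λ) = n − rank(A − λI):
  rank(A − (-5)·I) = 3, so dim ker(A − (-5)·I) = n − 3 = 1
  rank(A − (3)·I) = 3, so dim ker(A − (3)·I) = n − 3 = 1

Summary:
  λ = -5: algebraic multiplicity = 3, geometric multiplicity = 1
  λ = 3: algebraic multiplicity = 1, geometric multiplicity = 1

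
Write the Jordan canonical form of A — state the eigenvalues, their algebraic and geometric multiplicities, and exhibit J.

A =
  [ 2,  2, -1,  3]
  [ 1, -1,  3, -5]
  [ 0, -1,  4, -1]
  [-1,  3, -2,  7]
J_2(3) ⊕ J_2(3)

The characteristic polynomial is
  det(x·I − A) = x^4 - 12*x^3 + 54*x^2 - 108*x + 81 = (x - 3)^4

Eigenvalues and multiplicities (the geometric multiplicity of λ is n − rank(A − λI), which equals the number of Jordan blocks for λ):
  λ = 3: algebraic multiplicity = 4, geometric multiplicity = 2

Determining the block sizes for each eigenvalue:
  λ = 3: with am = 4 and gm = 2, the partition is not yet determined (e.g. several partitions of 4 into 2 parts exist). Let N = A − (3)·I. Computing rank(N^1) = 2, rank(N^2) = 0; the number of blocks of size ≥ j is rank(N^{j−1}) − rank(N^j), giving [2, 2]. So we have 2 block(s) of size 2 → block sizes [2, 2]

Assembling the blocks gives a Jordan form
J =
  [3, 1, 0, 0]
  [0, 3, 0, 0]
  [0, 0, 3, 1]
  [0, 0, 0, 3]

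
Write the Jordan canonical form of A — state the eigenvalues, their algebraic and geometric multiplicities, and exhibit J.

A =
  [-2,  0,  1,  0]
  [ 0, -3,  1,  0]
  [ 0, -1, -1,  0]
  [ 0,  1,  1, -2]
J_3(-2) ⊕ J_1(-2)

The characteristic polynomial is
  det(x·I − A) = x^4 + 8*x^3 + 24*x^2 + 32*x + 16 = (x + 2)^4

Eigenvalues and multiplicities (the geometric multiplicity of λ is n − rank(A − λI), which equals the number of Jordan blocks for λ):
  λ = -2: algebraic multiplicity = 4, geometric multiplicity = 2

Determining the block sizes for each eigenvalue:
  λ = -2: with am = 4 and gm = 2, the partition is not yet determined (e.g. several partitions of 4 into 2 parts exist). Let N = A − (-2)·I. Computing rank(N^1) = 2, rank(N^2) = 1, rank(N^3) = 0; the number of blocks of size ≥ j is rank(N^{j−1}) − rank(N^j), giving [2, 1, 1]. So we have 1 block(s) of size 3, 1 block(s) of size 1 → block sizes [3, 1]

Assembling the blocks gives a Jordan form
J =
  [-2,  1,  0,  0]
  [ 0, -2,  1,  0]
  [ 0,  0, -2,  0]
  [ 0,  0,  0, -2]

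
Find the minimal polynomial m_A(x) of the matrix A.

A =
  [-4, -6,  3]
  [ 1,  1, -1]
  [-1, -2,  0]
x^2 + 2*x + 1

The characteristic polynomial is χ_A(x) = (x + 1)^3, so the eigenvalues are known. The minimal polynomial is
  m_A(x) = Π_λ (x − λ)^{k_λ}
where k_λ is the size of the *largest* Jordan block for λ (equivalently, the smallest k with (A − λI)^k v = 0 for every generalised eigenvector v of λ).

  λ = -1: largest Jordan block has size 2, contributing (x + 1)^2

So m_A(x) = (x + 1)^2 = x^2 + 2*x + 1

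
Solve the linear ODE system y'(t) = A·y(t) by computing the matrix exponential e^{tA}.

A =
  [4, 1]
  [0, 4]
e^{tA} =
  [exp(4*t), t*exp(4*t)]
  [0, exp(4*t)]

Strategy: write A = P · J · P⁻¹ where J is a Jordan canonical form, so e^{tA} = P · e^{tJ} · P⁻¹, and e^{tJ} can be computed block-by-block.

A has Jordan form
J =
  [4, 1]
  [0, 4]
(up to reordering of blocks).

Per-block formulas:
  For a 2×2 Jordan block J_2(4): exp(t · J_2(4)) = e^(4t)·(I + t·N), where N is the 2×2 nilpotent shift.

After assembling e^{tJ} and conjugating by P, we get:

e^{tA} =
  [exp(4*t), t*exp(4*t)]
  [0, exp(4*t)]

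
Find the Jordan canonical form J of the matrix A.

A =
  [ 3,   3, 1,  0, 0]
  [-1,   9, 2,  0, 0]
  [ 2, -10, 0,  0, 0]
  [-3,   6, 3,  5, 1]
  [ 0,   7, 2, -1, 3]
J_3(4) ⊕ J_2(4)

The characteristic polynomial is
  det(x·I − A) = x^5 - 20*x^4 + 160*x^3 - 640*x^2 + 1280*x - 1024 = (x - 4)^5

Eigenvalues and multiplicities (the geometric multiplicity of λ is n − rank(A − λI), which equals the number of Jordan blocks for λ):
  λ = 4: algebraic multiplicity = 5, geometric multiplicity = 2

Determining the block sizes for each eigenvalue:
  λ = 4: with am = 5 and gm = 2, the partition is not yet determined (e.g. several partitions of 5 into 2 parts exist). Let N = A − (4)·I. Computing rank(N^1) = 3, rank(N^2) = 1, rank(N^3) = 0; the number of blocks of size ≥ j is rank(N^{j−1}) − rank(N^j), giving [2, 2, 1]. So we have 1 block(s) of size 3, 1 block(s) of size 2 → block sizes [3, 2]

Assembling the blocks gives a Jordan form
J =
  [4, 1, 0, 0, 0]
  [0, 4, 1, 0, 0]
  [0, 0, 4, 0, 0]
  [0, 0, 0, 4, 1]
  [0, 0, 0, 0, 4]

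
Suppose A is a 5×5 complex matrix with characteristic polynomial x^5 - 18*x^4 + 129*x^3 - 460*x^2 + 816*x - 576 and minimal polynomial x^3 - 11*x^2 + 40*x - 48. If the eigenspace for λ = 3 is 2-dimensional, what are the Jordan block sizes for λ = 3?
Block sizes for λ = 3: [1, 1]

Step 1 — from the characteristic polynomial, algebraic multiplicity of λ = 3 is 2. From dim ker(A − (3)·I) = 2, there are exactly 2 Jordan blocks for λ = 3.
Step 2 — from the minimal polynomial, the factor (x − 3) tells us the largest block for λ = 3 has size 1.
Step 3 — with total size 2, 2 blocks, and largest block 1, the block sizes (in nonincreasing order) are [1, 1].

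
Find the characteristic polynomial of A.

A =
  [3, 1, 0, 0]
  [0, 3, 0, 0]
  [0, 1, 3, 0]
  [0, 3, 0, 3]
x^4 - 12*x^3 + 54*x^2 - 108*x + 81

Expanding det(x·I − A) (e.g. by cofactor expansion or by noting that A is similar to its Jordan form J, which has the same characteristic polynomial as A) gives
  χ_A(x) = x^4 - 12*x^3 + 54*x^2 - 108*x + 81
which factors as (x - 3)^4. The eigenvalues (with algebraic multiplicities) are λ = 3 with multiplicity 4.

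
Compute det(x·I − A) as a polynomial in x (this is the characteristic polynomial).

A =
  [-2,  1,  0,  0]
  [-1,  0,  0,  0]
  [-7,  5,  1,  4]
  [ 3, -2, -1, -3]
x^4 + 4*x^3 + 6*x^2 + 4*x + 1

Expanding det(x·I − A) (e.g. by cofactor expansion or by noting that A is similar to its Jordan form J, which has the same characteristic polynomial as A) gives
  χ_A(x) = x^4 + 4*x^3 + 6*x^2 + 4*x + 1
which factors as (x + 1)^4. The eigenvalues (with algebraic multiplicities) are λ = -1 with multiplicity 4.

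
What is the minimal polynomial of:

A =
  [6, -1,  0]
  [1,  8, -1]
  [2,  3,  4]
x^3 - 18*x^2 + 108*x - 216

The characteristic polynomial is χ_A(x) = (x - 6)^3, so the eigenvalues are known. The minimal polynomial is
  m_A(x) = Π_λ (x − λ)^{k_λ}
where k_λ is the size of the *largest* Jordan block for λ (equivalently, the smallest k with (A − λI)^k v = 0 for every generalised eigenvector v of λ).

  λ = 6: largest Jordan block has size 3, contributing (x − 6)^3

So m_A(x) = (x - 6)^3 = x^3 - 18*x^2 + 108*x - 216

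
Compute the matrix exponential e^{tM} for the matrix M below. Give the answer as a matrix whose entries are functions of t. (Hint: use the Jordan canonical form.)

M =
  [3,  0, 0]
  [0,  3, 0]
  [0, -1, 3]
e^{tM} =
  [exp(3*t), 0, 0]
  [0, exp(3*t), 0]
  [0, -t*exp(3*t), exp(3*t)]

Strategy: write M = P · J · P⁻¹ where J is a Jordan canonical form, so e^{tM} = P · e^{tJ} · P⁻¹, and e^{tJ} can be computed block-by-block.

M has Jordan form
J =
  [3, 1, 0]
  [0, 3, 0]
  [0, 0, 3]
(up to reordering of blocks).

Per-block formulas:
  For a 2×2 Jordan block J_2(3): exp(t · J_2(3)) = e^(3t)·(I + t·N), where N is the 2×2 nilpotent shift.
  For a 1×1 block at λ = 3: exp(t · [3]) = [e^(3t)].

After assembling e^{tJ} and conjugating by P, we get:

e^{tM} =
  [exp(3*t), 0, 0]
  [0, exp(3*t), 0]
  [0, -t*exp(3*t), exp(3*t)]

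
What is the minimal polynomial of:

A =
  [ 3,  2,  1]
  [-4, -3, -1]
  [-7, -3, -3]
x^3 + 3*x^2 + 3*x + 1

The characteristic polynomial is χ_A(x) = (x + 1)^3, so the eigenvalues are known. The minimal polynomial is
  m_A(x) = Π_λ (x − λ)^{k_λ}
where k_λ is the size of the *largest* Jordan block for λ (equivalently, the smallest k with (A − λI)^k v = 0 for every generalised eigenvector v of λ).

  λ = -1: largest Jordan block has size 3, contributing (x + 1)^3

So m_A(x) = (x + 1)^3 = x^3 + 3*x^2 + 3*x + 1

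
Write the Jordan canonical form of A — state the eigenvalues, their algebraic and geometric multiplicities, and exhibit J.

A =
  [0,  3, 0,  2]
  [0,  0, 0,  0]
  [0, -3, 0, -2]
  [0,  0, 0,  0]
J_2(0) ⊕ J_1(0) ⊕ J_1(0)

The characteristic polynomial is
  det(x·I − A) = x^4

Eigenvalues and multiplicities (the geometric multiplicity of λ is n − rank(A − λI), which equals the number of Jordan blocks for λ):
  λ = 0: algebraic multiplicity = 4, geometric multiplicity = 3

Determining the block sizes for each eigenvalue:
  λ = 0: 3 blocks summing to 4 forces exactly one block of size 2 and the rest size 1 → block sizes [2, 1, 1]

Assembling the blocks gives a Jordan form
J =
  [0, 1, 0, 0]
  [0, 0, 0, 0]
  [0, 0, 0, 0]
  [0, 0, 0, 0]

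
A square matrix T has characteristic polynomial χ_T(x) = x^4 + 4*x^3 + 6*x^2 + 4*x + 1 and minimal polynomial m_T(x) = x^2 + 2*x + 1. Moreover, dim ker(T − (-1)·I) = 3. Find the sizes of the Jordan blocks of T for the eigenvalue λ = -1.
Block sizes for λ = -1: [2, 1, 1]

Step 1 — from the characteristic polynomial, algebraic multiplicity of λ = -1 is 4. From dim ker(T − (-1)·I) = 3, there are exactly 3 Jordan blocks for λ = -1.
Step 2 — from the minimal polynomial, the factor (x + 1)^2 tells us the largest block for λ = -1 has size 2.
Step 3 — with total size 4, 3 blocks, and largest block 2, the block sizes (in nonincreasing order) are [2, 1, 1].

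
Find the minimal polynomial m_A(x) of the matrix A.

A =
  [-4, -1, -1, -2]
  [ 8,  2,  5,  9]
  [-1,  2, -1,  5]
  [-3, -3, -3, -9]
x^2 + 6*x + 9

The characteristic polynomial is χ_A(x) = (x + 3)^4, so the eigenvalues are known. The minimal polynomial is
  m_A(x) = Π_λ (x − λ)^{k_λ}
where k_λ is the size of the *largest* Jordan block for λ (equivalently, the smallest k with (A − λI)^k v = 0 for every generalised eigenvector v of λ).

  λ = -3: largest Jordan block has size 2, contributing (x + 3)^2

So m_A(x) = (x + 3)^2 = x^2 + 6*x + 9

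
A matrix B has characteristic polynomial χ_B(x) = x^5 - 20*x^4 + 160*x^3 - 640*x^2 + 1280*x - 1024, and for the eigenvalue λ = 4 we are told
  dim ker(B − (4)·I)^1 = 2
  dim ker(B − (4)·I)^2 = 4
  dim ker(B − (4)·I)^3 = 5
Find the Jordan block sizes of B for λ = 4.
Block sizes for λ = 4: [3, 2]

From the dimensions of kernels of powers, the number of Jordan blocks of size at least j is d_j − d_{j−1} where d_j = dim ker(N^j) (with d_0 = 0). Computing the differences gives [2, 2, 1].
The number of blocks of size exactly k is (#blocks of size ≥ k) − (#blocks of size ≥ k + 1), so the partition is: 1 block(s) of size 2, 1 block(s) of size 3.
In nonincreasing order the block sizes are [3, 2].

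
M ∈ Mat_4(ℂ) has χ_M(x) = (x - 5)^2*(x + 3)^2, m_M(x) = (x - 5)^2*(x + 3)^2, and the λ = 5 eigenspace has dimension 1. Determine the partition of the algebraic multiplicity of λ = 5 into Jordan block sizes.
Block sizes for λ = 5: [2]

Step 1 — from the characteristic polynomial, algebraic multiplicity of λ = 5 is 2. From dim ker(M − (5)·I) = 1, there are exactly 1 Jordan blocks for λ = 5.
Step 2 — from the minimal polynomial, the factor (x − 5)^2 tells us the largest block for λ = 5 has size 2.
Step 3 — with total size 2, 1 blocks, and largest block 2, the block sizes (in nonincreasing order) are [2].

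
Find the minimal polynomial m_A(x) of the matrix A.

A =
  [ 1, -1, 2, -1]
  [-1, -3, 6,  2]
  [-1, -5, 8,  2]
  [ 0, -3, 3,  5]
x^4 - 11*x^3 + 42*x^2 - 68*x + 40

The characteristic polynomial is χ_A(x) = (x - 5)*(x - 2)^3, so the eigenvalues are known. The minimal polynomial is
  m_A(x) = Π_λ (x − λ)^{k_λ}
where k_λ is the size of the *largest* Jordan block for λ (equivalently, the smallest k with (A − λI)^k v = 0 for every generalised eigenvector v of λ).

  λ = 2: largest Jordan block has size 3, contributing (x − 2)^3
  λ = 5: largest Jordan block has size 1, contributing (x − 5)

So m_A(x) = (x - 5)*(x - 2)^3 = x^4 - 11*x^3 + 42*x^2 - 68*x + 40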